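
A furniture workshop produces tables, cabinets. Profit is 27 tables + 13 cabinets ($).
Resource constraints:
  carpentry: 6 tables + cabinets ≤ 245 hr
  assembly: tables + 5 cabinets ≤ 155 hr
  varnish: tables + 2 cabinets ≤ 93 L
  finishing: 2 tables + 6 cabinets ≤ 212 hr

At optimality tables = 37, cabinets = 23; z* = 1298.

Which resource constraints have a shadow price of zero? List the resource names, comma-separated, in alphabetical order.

carpentry: 245/245 (binding)
assembly: 152/155 (slack 3)
varnish: 83/93 (slack 10)
finishing: 212/212 (binding)
By complementary slackness, a constraint with positive slack has shadow price 0 → assembly, varnish.

assembly, varnish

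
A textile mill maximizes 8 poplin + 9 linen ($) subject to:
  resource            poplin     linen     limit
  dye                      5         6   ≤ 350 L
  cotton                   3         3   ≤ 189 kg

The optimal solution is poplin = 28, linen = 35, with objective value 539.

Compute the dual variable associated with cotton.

Check each constraint at x*: dye 350/350 (tight); cotton 189/189 (tight).
The binding rows give the dual system: 5·y_dye + 3·y_cotton = 8 and 6·y_dye + 3·y_cotton = 9.
This yields shadow prices y_dye = 1, y_cotton = 1.
Shadow price of cotton = 1.

1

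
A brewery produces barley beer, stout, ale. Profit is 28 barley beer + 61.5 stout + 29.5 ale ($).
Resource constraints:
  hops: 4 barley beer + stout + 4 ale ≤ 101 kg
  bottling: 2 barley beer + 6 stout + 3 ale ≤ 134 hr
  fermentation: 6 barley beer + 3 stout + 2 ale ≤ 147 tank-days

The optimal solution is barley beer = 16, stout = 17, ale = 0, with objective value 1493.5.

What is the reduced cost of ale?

-2

Check each constraint at x*: hops 81/101 (slack 20); bottling 134/134 (tight); fermentation 147/147 (tight).
Since hops is not tight, its dual is 0.
Dual feasibility on the basic columns requires 2·y_bottling + 6·y_fermentation = 28, 6·y_bottling + 3·y_fermentation = 61.5.
Solving: y_bottling = 9.5, y_fermentation = 1.5.
Reduced cost of ale: c₃ − yᵀa₃ = 29.5 − (9.5·3 + 1.5·2) = 29.5 − 31.5 = -2.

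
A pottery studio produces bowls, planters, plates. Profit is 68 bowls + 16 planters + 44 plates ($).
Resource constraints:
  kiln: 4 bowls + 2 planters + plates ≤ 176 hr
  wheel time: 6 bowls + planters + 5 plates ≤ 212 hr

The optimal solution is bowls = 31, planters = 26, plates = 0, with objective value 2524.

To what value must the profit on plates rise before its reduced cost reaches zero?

48.5

At the optimum: kiln uses 176 of 176 (binding); wheel time uses 212 of 212 (binding).
The binding rows give the dual system: 4·y_kiln + 6·y_wheel time = 68 and 2·y_kiln + 1·y_wheel time = 16.
This yields shadow prices y_kiln = 3.5, y_wheel time = 9.
plates enters the basis when its profit ≥ yᵀa₃ = 3.5·1 + 9·5 = 48.5.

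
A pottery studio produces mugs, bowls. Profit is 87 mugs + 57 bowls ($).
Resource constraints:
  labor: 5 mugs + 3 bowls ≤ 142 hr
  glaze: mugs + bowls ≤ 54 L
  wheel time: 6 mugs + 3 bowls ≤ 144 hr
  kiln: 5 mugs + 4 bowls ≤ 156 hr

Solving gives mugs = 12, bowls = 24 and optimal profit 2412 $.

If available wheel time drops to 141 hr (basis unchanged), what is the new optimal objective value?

At the optimum: labor uses 132 of 142 (slack = 10); glaze uses 36 of 54 (slack = 18); wheel time uses 144 of 144 (binding); kiln uses 156 of 156 (binding).
By complementary slackness, y = 0 for the non-binding constraints.
Dual feasibility on the basic columns requires 6·y_wheel time + 5·y_kiln = 87, 3·y_wheel time + 4·y_kiln = 57.
→ y_wheel time = 7 and y_kiln = 9.
Δz = y_wheel time·Δb = 7 × (-3) = -21, so new z* = 2412 − 21 = 2391.

2391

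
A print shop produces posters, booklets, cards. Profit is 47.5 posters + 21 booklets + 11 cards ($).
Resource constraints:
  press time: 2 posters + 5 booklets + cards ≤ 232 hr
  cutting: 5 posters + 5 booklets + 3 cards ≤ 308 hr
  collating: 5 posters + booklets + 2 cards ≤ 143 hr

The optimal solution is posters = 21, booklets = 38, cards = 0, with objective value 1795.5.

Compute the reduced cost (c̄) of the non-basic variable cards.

At the optimum: press time uses 232 of 232 (binding); cutting uses 295 of 308 (slack = 13); collating uses 143 of 143 (binding).
Slack constraints have shadow price 0 (complementary slackness).
The binding rows give the dual system: 2·y_press time + 5·y_collating = 47.5 and 5·y_press time + 1·y_collating = 21.
→ y_press time = 2.5 and y_collating = 8.5.
Reduced cost of cards: c₃ − yᵀa₃ = 11 − (2.5·1 + 8.5·2) = 11 − 19.5 = -8.5.

-8.5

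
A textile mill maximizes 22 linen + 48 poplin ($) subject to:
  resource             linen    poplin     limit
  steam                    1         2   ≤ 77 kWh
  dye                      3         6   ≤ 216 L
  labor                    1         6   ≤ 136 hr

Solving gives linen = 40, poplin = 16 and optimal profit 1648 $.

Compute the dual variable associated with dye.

Binding: dye and labor. Non-binding: steam (5 unused).
Slack constraints have shadow price 0 (complementary slackness).
The binding rows give the dual system: 3·y_dye + 1·y_labor = 22 and 6·y_dye + 6·y_labor = 48.
→ y_dye = 7 and y_labor = 1.
Shadow price of dye = 7.

7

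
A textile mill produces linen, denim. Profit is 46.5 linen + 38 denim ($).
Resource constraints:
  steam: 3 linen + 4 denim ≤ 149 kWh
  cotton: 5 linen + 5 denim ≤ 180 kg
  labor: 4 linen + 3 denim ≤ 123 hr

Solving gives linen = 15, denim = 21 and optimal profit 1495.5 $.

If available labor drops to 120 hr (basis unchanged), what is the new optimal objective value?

1470

At the optimum: steam uses 129 of 149 (slack = 20); cotton uses 180 of 180 (binding); labor uses 123 of 123 (binding).
Since steam is not tight, its dual is 0.
From A_Bᵀ y = c: 5·y_cotton + 4·y_labor = 46.5; 5·y_cotton + 3·y_labor = 38.
→ y_cotton = 2.5 and y_labor = 8.5.
Δz = y_labor·Δb = 8.5 × (-3) = -25.5, so new z* = 1495.5 − 25.5 = 1470.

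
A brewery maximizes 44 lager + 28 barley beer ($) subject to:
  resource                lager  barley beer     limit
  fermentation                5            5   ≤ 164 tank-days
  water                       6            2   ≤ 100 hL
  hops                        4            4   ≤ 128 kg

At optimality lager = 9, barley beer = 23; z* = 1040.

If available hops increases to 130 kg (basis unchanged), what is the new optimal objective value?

1050

Binding: water and hops. Non-binding: fermentation (4 unused).
Since fermentation is not tight, its dual is 0.
From A_Bᵀ y = c: 6·y_water + 4·y_hops = 44; 2·y_water + 4·y_hops = 28.
→ y_water = 4 and y_hops = 5.
Δz = y_hops·Δb = 5 × (2) = 10, so new z* = 1040 + 10 = 1050.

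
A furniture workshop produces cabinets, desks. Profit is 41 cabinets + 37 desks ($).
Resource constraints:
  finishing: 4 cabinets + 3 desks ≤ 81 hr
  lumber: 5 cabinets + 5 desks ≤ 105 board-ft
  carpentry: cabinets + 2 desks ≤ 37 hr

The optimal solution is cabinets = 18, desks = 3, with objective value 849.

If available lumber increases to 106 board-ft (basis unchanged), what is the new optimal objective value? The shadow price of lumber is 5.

854

Δb = 1, so new z* = 849 + (5)·(1) = 849 + 5 = 854.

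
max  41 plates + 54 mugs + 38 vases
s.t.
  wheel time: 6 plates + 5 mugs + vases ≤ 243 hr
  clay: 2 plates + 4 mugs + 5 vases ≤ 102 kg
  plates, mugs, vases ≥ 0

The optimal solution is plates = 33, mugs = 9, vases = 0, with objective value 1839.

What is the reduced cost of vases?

Both wheel time and clay are binding at x*.
Dual feasibility on the basic columns requires 6·y_wheel time + 2·y_clay = 41, 5·y_wheel time + 4·y_clay = 54.
Solving: y_wheel time = 4, y_clay = 8.5.
Reduced cost of vases: c₃ − yᵀa₃ = 38 − (4·1 + 8.5·5) = 38 − 46.5 = -8.5.

-8.5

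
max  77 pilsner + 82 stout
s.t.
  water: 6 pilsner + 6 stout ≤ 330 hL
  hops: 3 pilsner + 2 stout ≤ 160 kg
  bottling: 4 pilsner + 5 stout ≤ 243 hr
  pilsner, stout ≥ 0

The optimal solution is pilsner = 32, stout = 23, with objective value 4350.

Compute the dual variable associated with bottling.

Binding: water and bottling. Non-binding: hops (18 unused).
Since hops is not tight, its dual is 0.
The binding rows give the dual system: 6·y_water + 4·y_bottling = 77 and 6·y_water + 5·y_bottling = 82.
This yields shadow prices y_water = 9.5, y_bottling = 5.
Shadow price of bottling = 5.

5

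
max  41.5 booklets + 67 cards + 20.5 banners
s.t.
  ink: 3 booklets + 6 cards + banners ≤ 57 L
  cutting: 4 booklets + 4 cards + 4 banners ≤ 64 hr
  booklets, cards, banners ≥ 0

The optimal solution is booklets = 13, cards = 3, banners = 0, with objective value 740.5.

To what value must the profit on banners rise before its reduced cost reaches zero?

Check each constraint at x*: ink 57/57 (tight); cutting 64/64 (tight).
From A_Bᵀ y = c: 3·y_ink + 4·y_cutting = 41.5; 6·y_ink + 4·y_cutting = 67.
→ y_ink = 8.5 and y_cutting = 4.
banners enters the basis when its profit ≥ yᵀa₃ = 8.5·1 + 4·4 = 24.5.

24.5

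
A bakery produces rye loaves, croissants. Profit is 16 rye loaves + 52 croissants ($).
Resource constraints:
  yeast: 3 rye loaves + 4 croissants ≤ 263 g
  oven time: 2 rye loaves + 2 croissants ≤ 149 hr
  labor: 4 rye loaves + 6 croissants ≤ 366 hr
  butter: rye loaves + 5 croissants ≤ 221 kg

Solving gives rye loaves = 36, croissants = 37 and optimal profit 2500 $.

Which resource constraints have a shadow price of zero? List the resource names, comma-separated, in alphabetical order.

oven time, yeast

yeast: 256/263 (slack 7)
oven time: 146/149 (slack 3)
labor: 366/366 (binding)
butter: 221/221 (binding)
By complementary slackness, a constraint with positive slack has shadow price 0 → oven time, yeast.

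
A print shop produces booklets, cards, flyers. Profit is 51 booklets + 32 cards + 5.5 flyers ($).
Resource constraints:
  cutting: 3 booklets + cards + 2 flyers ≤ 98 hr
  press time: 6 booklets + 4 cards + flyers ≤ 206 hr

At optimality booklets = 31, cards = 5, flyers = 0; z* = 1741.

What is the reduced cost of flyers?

-6

Check each constraint at x*: cutting 98/98 (tight); press time 206/206 (tight).
The binding rows give the dual system: 3·y_cutting + 6·y_press time = 51 and 1·y_cutting + 4·y_press time = 32.
→ y_cutting = 2 and y_press time = 7.5.
Reduced cost of flyers: c₃ − yᵀa₃ = 5.5 − (2·2 + 7.5·1) = 5.5 − 11.5 = -6.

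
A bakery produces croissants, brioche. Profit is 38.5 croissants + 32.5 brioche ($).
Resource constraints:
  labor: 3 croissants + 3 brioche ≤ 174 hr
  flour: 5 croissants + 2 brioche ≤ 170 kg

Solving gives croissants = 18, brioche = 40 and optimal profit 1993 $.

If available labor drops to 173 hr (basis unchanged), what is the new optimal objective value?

1983.5

Both labor and flour are binding at x*.
The binding rows give the dual system: 3·y_labor + 5·y_flour = 38.5 and 3·y_labor + 2·y_flour = 32.5.
Solving: y_labor = 9.5, y_flour = 2.
Δz = y_labor·Δb = 9.5 × (-1) = -9.5, so new z* = 1993 − 9.5 = 1983.5.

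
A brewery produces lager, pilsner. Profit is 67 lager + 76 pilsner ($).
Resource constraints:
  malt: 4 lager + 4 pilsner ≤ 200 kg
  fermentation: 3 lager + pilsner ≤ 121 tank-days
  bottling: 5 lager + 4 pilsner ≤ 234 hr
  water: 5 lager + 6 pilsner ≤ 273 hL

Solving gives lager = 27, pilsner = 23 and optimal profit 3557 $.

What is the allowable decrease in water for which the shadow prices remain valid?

Binding constraints: malt, water. The basis is B = [[4,4],[5,6]] with det 4.
Per unit decrease in water, x* moves by d = (1, -1).
The basis stays optimal until bottling becomes binding; allowable decrease = 7 hL.

7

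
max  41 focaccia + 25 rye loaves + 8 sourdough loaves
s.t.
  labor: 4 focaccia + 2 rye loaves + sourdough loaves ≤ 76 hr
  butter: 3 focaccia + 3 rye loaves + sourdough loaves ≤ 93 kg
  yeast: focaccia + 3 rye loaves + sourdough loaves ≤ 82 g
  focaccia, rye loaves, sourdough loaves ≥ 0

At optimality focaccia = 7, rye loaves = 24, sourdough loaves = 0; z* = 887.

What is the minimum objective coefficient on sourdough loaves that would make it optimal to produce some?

Binding: labor and butter. Non-binding: yeast (3 unused).
By complementary slackness, y = 0 for the non-binding constraint.
From A_Bᵀ y = c: 4·y_labor + 3·y_butter = 41; 2·y_labor + 3·y_butter = 25.
This yields shadow prices y_labor = 8, y_butter = 3.
sourdough loaves enters the basis when its profit ≥ yᵀa₃ = 8·1 + 3·1 = 11.

11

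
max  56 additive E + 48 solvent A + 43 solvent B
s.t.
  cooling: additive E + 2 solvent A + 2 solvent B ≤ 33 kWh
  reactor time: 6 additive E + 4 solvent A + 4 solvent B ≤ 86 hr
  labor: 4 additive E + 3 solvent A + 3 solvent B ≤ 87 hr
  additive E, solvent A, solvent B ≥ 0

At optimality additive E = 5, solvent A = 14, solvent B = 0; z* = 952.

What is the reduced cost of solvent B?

-5

At the optimum: cooling uses 33 of 33 (binding); reactor time uses 86 of 86 (binding); labor uses 62 of 87 (slack = 25).
Since labor is not tight, its dual is 0.
Dual feasibility on the basic columns requires 1·y_cooling + 6·y_reactor time = 56, 2·y_cooling + 4·y_reactor time = 48.
Solving: y_cooling = 8, y_reactor time = 8.
Reduced cost of solvent B: c₃ − yᵀa₃ = 43 − (8·2 + 8·4) = 43 − 48 = -5.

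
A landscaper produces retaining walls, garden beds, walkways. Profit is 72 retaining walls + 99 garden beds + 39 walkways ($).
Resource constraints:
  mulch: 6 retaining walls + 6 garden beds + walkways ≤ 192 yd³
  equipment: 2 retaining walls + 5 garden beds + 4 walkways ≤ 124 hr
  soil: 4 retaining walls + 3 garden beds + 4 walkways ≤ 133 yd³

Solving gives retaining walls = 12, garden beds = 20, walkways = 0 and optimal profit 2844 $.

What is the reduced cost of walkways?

At the optimum: mulch uses 192 of 192 (binding); equipment uses 124 of 124 (binding); soil uses 108 of 133 (slack = 25).
Slack constraints have shadow price 0 (complementary slackness).
From A_Bᵀ y = c: 6·y_mulch + 2·y_equipment = 72; 6·y_mulch + 5·y_equipment = 99.
Solving: y_mulch = 9, y_equipment = 9.
Reduced cost of walkways: c₃ − yᵀa₃ = 39 − (9·1 + 9·4) = 39 − 45 = -6.

-6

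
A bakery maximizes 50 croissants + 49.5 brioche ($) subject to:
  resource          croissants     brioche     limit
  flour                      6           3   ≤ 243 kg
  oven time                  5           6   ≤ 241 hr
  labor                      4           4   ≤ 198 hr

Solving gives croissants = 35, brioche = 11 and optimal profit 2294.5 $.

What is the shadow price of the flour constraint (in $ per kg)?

Binding: flour and oven time. Non-binding: labor (14 unused).
By complementary slackness, y = 0 for the non-binding constraint.
Dual feasibility on the basic columns requires 6·y_flour + 5·y_oven time = 50, 3·y_flour + 6·y_oven time = 49.5.
→ y_flour = 2.5 and y_oven time = 7.
Shadow price of flour = 2.5.

2.5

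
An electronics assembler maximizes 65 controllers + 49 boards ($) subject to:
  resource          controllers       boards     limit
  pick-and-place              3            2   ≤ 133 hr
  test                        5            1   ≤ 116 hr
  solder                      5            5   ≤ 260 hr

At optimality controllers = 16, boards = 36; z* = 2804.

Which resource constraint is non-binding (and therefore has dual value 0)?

pick-and-place: 120/133 (slack 13)
test: 116/116 (binding)
solder: 260/260 (binding)
By complementary slackness, a constraint with positive slack has shadow price 0 → pick-and-place.

pick-and-place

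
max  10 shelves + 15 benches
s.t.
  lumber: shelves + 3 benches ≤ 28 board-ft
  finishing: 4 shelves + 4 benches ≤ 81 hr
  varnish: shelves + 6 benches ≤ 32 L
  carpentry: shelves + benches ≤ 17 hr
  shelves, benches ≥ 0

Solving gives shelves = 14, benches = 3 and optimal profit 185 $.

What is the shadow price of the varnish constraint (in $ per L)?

1

At the optimum: lumber uses 23 of 28 (slack = 5); finishing uses 68 of 81 (slack = 13); varnish uses 32 of 32 (binding); carpentry uses 17 of 17 (binding).
Since lumber, finishing are not tight, their duals are 0.
The binding rows give the dual system: 1·y_varnish + 1·y_carpentry = 10 and 6·y_varnish + 1·y_carpentry = 15.
Solving: y_varnish = 1, y_carpentry = 9.
Shadow price of varnish = 1.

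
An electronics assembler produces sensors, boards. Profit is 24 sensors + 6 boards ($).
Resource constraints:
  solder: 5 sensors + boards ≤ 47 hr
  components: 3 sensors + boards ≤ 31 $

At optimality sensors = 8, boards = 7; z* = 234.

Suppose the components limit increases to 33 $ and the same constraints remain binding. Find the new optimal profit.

Check each constraint at x*: solder 47/47 (tight); components 31/31 (tight).
The binding rows give the dual system: 5·y_solder + 3·y_components = 24 and 1·y_solder + 1·y_components = 6.
This yields shadow prices y_solder = 3, y_components = 3.
Δz = y_components·Δb = 3 × (2) = 6, so new z* = 234 + 6 = 240.

240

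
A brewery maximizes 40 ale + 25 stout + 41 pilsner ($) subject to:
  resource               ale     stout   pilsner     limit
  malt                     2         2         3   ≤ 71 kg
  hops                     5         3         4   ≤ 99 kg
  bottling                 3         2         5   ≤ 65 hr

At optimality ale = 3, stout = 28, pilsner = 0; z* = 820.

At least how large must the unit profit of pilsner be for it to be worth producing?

45

Binding: hops and bottling. Non-binding: malt (9 unused).
Since malt is not tight, its dual is 0.
From A_Bᵀ y = c: 5·y_hops + 3·y_bottling = 40; 3·y_hops + 2·y_bottling = 25.
Solving: y_hops = 5, y_bottling = 5.
pilsner enters the basis when its profit ≥ yᵀa₃ = 5·4 + 5·5 = 45.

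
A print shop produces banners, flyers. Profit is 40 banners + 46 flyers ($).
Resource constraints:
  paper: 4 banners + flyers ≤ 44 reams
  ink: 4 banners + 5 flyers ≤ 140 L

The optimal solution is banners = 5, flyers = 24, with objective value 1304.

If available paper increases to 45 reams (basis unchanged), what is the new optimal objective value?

1305

At the optimum: paper uses 44 of 44 (binding); ink uses 140 of 140 (binding).
From A_Bᵀ y = c: 4·y_paper + 4·y_ink = 40; 1·y_paper + 5·y_ink = 46.
→ y_paper = 1 and y_ink = 9.
Δz = y_paper·Δb = 1 × (1) = 1, so new z* = 1304 + 1 = 1305.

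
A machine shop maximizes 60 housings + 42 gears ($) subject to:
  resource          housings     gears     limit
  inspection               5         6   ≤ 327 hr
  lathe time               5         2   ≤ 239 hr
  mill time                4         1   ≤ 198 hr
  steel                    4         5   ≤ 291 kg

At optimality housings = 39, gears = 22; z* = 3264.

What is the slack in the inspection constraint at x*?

inspection used = 5·39 + 6·22 = 327; slack = 327 − 327 = 0.

0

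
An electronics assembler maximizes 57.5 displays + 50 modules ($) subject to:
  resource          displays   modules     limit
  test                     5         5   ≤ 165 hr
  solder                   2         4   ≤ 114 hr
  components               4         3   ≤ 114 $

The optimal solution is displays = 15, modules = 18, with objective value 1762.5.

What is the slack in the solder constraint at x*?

12

solder used = 2·15 + 4·18 = 102; slack = 114 − 102 = 12.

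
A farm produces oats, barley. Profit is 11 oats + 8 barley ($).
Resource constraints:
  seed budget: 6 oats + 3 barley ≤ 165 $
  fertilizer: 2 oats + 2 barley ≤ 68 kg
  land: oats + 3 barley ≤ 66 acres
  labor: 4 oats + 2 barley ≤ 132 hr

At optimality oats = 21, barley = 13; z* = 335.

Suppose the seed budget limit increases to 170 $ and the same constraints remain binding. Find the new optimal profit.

340

At the optimum: seed budget uses 165 of 165 (binding); fertilizer uses 68 of 68 (binding); land uses 60 of 66 (slack = 6); labor uses 110 of 132 (slack = 22).
Slack constraints have shadow price 0 (complementary slackness).
From A_Bᵀ y = c: 6·y_seed budget + 2·y_fertilizer = 11; 3·y_seed budget + 2·y_fertilizer = 8.
→ y_seed budget = 1 and y_fertilizer = 2.5.
Δz = y_seed budget·Δb = 1 × (5) = 5, so new z* = 335 + 5 = 340.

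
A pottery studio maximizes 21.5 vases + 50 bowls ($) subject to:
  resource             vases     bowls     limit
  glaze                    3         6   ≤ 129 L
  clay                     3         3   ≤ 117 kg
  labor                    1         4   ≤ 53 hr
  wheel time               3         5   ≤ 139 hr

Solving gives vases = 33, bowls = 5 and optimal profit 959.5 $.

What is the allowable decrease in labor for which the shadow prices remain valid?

2

Binding constraints: glaze, labor. The basis is B = [[3,6],[1,4]] with det 6.
Per unit decrease in labor, x* moves by d = (1, -0.5).
The basis stays optimal until clay becomes binding; allowable decrease = 2 hr.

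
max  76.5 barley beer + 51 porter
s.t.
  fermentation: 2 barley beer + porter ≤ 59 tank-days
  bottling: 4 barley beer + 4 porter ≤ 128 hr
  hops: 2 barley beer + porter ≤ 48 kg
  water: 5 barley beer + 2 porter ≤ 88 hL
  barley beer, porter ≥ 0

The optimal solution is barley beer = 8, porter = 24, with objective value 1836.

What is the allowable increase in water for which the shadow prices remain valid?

24

Binding constraints: bottling, water. The basis is B = [[4,4],[5,2]] with det -12.
Per unit increase in water, x* moves by d = (0.3333, -0.3333).
The basis stays optimal until hops becomes binding; allowable increase = 24 hL.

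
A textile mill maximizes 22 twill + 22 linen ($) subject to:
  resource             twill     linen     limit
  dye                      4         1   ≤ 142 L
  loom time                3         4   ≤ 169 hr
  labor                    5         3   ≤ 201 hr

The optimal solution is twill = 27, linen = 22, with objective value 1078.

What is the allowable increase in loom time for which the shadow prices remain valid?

99

Binding constraints: loom time, labor. The basis is B = [[3,4],[5,3]] with det -11.
Per unit increase in loom time, x* moves by d = (-0.2727, 0.4545).
The basis stays optimal until twill reaches 0; allowable increase = 99 hr.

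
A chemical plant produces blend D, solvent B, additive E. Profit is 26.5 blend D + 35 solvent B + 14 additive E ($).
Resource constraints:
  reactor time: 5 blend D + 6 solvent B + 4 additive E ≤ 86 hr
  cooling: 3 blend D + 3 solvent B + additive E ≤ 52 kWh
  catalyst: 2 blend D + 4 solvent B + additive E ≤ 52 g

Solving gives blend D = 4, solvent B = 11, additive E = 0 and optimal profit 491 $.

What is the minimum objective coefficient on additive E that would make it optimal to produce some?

At the optimum: reactor time uses 86 of 86 (binding); cooling uses 45 of 52 (slack = 7); catalyst uses 52 of 52 (binding).
Since cooling is not tight, its dual is 0.
Dual feasibility on the basic columns requires 5·y_reactor time + 2·y_catalyst = 26.5, 6·y_reactor time + 4·y_catalyst = 35.
→ y_reactor time = 4.5 and y_catalyst = 2.
additive E enters the basis when its profit ≥ yᵀa₃ = 4.5·4 + 2·1 = 20.

20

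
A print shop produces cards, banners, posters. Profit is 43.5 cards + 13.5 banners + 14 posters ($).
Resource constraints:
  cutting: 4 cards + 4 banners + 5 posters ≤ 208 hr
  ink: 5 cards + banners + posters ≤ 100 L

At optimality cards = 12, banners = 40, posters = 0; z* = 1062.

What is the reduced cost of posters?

-1

Both cutting and ink are binding at x*.
The binding rows give the dual system: 4·y_cutting + 5·y_ink = 43.5 and 4·y_cutting + 1·y_ink = 13.5.
This yields shadow prices y_cutting = 1.5, y_ink = 7.5.
Reduced cost of posters: c₃ − yᵀa₃ = 14 − (1.5·5 + 7.5·1) = 14 − 15 = -1.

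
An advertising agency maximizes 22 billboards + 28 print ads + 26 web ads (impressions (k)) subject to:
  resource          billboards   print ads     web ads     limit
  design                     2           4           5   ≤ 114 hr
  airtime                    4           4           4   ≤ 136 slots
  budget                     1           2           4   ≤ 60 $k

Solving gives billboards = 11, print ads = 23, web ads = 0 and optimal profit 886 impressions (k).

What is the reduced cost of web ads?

At the optimum: design uses 114 of 114 (binding); airtime uses 136 of 136 (binding); budget uses 57 of 60 (slack = 3).
Slack constraints have shadow price 0 (complementary slackness).
From A_Bᵀ y = c: 2·y_design + 4·y_airtime = 22; 4·y_design + 4·y_airtime = 28.
→ y_design = 3 and y_airtime = 4.
Reduced cost of web ads: c₃ − yᵀa₃ = 26 − (3·5 + 4·4) = 26 − 31 = -5.

-5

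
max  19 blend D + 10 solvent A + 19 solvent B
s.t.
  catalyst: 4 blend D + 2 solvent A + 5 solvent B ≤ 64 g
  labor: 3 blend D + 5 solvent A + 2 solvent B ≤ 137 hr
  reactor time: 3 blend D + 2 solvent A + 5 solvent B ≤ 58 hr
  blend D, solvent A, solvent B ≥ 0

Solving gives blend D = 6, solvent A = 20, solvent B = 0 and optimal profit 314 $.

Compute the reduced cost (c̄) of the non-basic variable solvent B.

Check each constraint at x*: catalyst 64/64 (tight); labor 118/137 (slack 19); reactor time 58/58 (tight).
By complementary slackness, y = 0 for the non-binding constraint.
Dual feasibility on the basic columns requires 4·y_catalyst + 3·y_reactor time = 19, 2·y_catalyst + 2·y_reactor time = 10.
Solving: y_catalyst = 4, y_reactor time = 1.
Reduced cost of solvent B: c₃ − yᵀa₃ = 19 − (4·5 + 1·5) = 19 − 25 = -6.

-6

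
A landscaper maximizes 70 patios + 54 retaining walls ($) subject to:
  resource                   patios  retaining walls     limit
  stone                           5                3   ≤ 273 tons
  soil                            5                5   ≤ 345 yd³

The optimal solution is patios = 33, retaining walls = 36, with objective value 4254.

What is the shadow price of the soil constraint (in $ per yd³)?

Check each constraint at x*: stone 273/273 (tight); soil 345/345 (tight).
From A_Bᵀ y = c: 5·y_stone + 5·y_soil = 70; 3·y_stone + 5·y_soil = 54.
This yields shadow prices y_stone = 8, y_soil = 6.
Shadow price of soil = 6.

6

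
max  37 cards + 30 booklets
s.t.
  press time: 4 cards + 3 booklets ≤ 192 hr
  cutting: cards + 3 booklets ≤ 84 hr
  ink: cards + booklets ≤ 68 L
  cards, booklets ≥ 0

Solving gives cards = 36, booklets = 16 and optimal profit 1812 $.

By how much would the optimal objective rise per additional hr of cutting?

Check each constraint at x*: press time 192/192 (tight); cutting 84/84 (tight); ink 52/68 (slack 16).
Slack constraints have shadow price 0 (complementary slackness).
The binding rows give the dual system: 4·y_press time + 1·y_cutting = 37 and 3·y_press time + 3·y_cutting = 30.
→ y_press time = 9 and y_cutting = 1.
Shadow price of cutting = 1.

1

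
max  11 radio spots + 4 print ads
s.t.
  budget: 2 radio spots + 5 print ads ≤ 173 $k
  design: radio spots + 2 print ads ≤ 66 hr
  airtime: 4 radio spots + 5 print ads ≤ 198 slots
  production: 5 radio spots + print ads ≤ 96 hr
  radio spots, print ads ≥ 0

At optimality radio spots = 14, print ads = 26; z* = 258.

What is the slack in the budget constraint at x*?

15

budget used = 2·14 + 5·26 = 158; slack = 173 − 158 = 15.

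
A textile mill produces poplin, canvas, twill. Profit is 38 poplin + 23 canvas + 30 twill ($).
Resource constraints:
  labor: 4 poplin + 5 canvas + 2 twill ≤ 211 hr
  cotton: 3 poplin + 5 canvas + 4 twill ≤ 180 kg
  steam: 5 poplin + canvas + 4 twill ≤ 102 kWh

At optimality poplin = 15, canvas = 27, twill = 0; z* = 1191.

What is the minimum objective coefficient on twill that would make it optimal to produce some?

Check each constraint at x*: labor 195/211 (slack 16); cotton 180/180 (tight); steam 102/102 (tight).
Since labor is not tight, its dual is 0.
The binding rows give the dual system: 3·y_cotton + 5·y_steam = 38 and 5·y_cotton + 1·y_steam = 23.
→ y_cotton = 3.5 and y_steam = 5.5.
twill enters the basis when its profit ≥ yᵀa₃ = 3.5·4 + 5.5·4 = 36.

36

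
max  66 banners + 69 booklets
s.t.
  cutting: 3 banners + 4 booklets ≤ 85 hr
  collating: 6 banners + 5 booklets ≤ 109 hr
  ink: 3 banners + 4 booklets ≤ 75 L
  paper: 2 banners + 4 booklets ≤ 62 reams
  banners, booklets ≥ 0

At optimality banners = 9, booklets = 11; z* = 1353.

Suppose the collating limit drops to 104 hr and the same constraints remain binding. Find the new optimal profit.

1308

At the optimum: cutting uses 71 of 85 (slack = 14); collating uses 109 of 109 (binding); ink uses 71 of 75 (slack = 4); paper uses 62 of 62 (binding).
Since cutting, ink are not tight, their duals are 0.
From A_Bᵀ y = c: 6·y_collating + 2·y_paper = 66; 5·y_collating + 4·y_paper = 69.
This yields shadow prices y_collating = 9, y_paper = 6.
Δz = y_collating·Δb = 9 × (-5) = -45, so new z* = 1353 − 45 = 1308.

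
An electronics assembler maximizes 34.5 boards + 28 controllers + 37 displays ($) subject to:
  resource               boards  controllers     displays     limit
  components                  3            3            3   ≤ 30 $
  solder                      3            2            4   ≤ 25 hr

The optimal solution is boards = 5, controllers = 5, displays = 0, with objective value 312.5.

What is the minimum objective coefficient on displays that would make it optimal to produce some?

41

Both components and solder are binding at x*.
The binding rows give the dual system: 3·y_components + 3·y_solder = 34.5 and 3·y_components + 2·y_solder = 28.
→ y_components = 5 and y_solder = 6.5.
displays enters the basis when its profit ≥ yᵀa₃ = 5·3 + 6.5·4 = 41.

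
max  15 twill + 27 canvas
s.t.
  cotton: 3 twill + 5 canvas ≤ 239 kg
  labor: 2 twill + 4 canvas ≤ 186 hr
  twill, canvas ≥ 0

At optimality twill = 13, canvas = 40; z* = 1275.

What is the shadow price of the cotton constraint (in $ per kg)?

Check each constraint at x*: cotton 239/239 (tight); labor 186/186 (tight).
The binding rows give the dual system: 3·y_cotton + 2·y_labor = 15 and 5·y_cotton + 4·y_labor = 27.
→ y_cotton = 3 and y_labor = 3.
Shadow price of cotton = 3.

3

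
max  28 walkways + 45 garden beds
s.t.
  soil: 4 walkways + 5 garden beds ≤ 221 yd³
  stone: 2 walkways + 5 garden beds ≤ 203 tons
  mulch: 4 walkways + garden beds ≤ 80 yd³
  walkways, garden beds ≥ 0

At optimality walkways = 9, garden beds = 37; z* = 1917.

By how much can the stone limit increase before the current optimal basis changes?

18

Binding constraints: soil, stone. The basis is B = [[4,5],[2,5]] with det 10.
Per unit increase in stone, x* moves by d = (-0.5, 0.4).
The basis stays optimal until walkways reaches 0; allowable increase = 18 tons.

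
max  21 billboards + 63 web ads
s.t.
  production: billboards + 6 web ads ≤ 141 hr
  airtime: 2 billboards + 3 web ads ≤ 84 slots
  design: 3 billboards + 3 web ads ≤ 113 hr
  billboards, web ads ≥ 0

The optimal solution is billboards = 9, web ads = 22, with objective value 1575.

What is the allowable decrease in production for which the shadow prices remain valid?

Binding constraints: production, airtime. The basis is B = [[1,6],[2,3]] with det -9.
Per unit decrease in production, x* moves by d = (0.3333, -0.2222).
The basis stays optimal until design becomes binding; allowable decrease = 60 hr.

60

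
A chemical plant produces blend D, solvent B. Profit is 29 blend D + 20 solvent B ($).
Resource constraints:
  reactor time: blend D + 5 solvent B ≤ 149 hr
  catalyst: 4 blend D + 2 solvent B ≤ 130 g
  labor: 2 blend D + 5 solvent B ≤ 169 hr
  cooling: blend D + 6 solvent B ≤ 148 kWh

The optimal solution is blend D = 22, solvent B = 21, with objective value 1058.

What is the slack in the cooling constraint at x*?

0

cooling used = 1·22 + 6·21 = 148; slack = 148 − 148 = 0.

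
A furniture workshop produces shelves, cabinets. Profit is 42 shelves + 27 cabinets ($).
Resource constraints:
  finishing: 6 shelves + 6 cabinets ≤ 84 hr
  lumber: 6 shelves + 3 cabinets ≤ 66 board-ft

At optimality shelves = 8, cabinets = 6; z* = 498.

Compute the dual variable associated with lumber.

At the optimum: finishing uses 84 of 84 (binding); lumber uses 66 of 66 (binding).
From A_Bᵀ y = c: 6·y_finishing + 6·y_lumber = 42; 6·y_finishing + 3·y_lumber = 27.
Solving: y_finishing = 2, y_lumber = 5.
Shadow price of lumber = 5.

5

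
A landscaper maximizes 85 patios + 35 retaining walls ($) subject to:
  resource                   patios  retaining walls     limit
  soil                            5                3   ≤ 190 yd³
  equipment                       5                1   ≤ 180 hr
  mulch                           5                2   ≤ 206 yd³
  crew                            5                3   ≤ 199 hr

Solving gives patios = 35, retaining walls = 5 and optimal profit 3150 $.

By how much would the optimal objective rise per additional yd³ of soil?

9

Binding: soil and equipment. Non-binding: mulch (21 unused), crew (9 unused).
Slack constraints have shadow price 0 (complementary slackness).
From A_Bᵀ y = c: 5·y_soil + 5·y_equipment = 85; 3·y_soil + 1·y_equipment = 35.
Solving: y_soil = 9, y_equipment = 8.
Shadow price of soil = 9.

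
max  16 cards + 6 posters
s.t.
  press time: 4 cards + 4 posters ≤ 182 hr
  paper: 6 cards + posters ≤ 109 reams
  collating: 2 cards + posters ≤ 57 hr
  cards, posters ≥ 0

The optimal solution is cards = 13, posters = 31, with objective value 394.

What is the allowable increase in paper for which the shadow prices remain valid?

62

Binding constraints: paper, collating. The basis is B = [[6,1],[2,1]] with det 4.
Per unit increase in paper, x* moves by d = (0.25, -0.5).
The basis stays optimal until posters reaches 0; allowable increase = 62 reams.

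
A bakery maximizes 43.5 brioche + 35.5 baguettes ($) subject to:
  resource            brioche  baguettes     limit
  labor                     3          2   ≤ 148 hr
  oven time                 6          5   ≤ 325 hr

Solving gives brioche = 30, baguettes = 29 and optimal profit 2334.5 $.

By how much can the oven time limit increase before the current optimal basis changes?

45

Binding constraints: labor, oven time. The basis is B = [[3,2],[6,5]] with det 3.
Per unit increase in oven time, x* moves by d = (-0.6667, 1).
The basis stays optimal until brioche reaches 0; allowable increase = 45 hr.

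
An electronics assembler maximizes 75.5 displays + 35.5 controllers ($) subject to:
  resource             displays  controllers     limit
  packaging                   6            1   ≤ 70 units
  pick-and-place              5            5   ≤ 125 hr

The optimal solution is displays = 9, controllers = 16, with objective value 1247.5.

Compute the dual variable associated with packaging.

8

Both packaging and pick-and-place are binding at x*.
Dual feasibility on the basic columns requires 6·y_packaging + 5·y_pick-and-place = 75.5, 1·y_packaging + 5·y_pick-and-place = 35.5.
This yields shadow prices y_packaging = 8, y_pick-and-place = 5.5.
Shadow price of packaging = 8.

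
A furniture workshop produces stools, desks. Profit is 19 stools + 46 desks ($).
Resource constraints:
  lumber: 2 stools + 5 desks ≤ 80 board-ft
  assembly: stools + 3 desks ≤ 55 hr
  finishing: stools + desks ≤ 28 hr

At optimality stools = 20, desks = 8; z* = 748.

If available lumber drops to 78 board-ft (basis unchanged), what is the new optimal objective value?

At the optimum: lumber uses 80 of 80 (binding); assembly uses 44 of 55 (slack = 11); finishing uses 28 of 28 (binding).
By complementary slackness, y = 0 for the non-binding constraint.
Dual feasibility on the basic columns requires 2·y_lumber + 1·y_finishing = 19, 5·y_lumber + 1·y_finishing = 46.
This yields shadow prices y_lumber = 9, y_finishing = 1.
Δz = y_lumber·Δb = 9 × (-2) = -18, so new z* = 748 − 18 = 730.

730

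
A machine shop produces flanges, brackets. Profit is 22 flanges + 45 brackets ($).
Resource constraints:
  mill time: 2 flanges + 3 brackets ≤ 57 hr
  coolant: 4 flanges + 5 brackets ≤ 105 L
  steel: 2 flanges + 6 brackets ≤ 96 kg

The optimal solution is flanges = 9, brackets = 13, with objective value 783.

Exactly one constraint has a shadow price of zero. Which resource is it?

coolant

mill time: 57/57 (binding)
coolant: 101/105 (slack 4)
steel: 96/96 (binding)
By complementary slackness, a constraint with positive slack has shadow price 0 → coolant.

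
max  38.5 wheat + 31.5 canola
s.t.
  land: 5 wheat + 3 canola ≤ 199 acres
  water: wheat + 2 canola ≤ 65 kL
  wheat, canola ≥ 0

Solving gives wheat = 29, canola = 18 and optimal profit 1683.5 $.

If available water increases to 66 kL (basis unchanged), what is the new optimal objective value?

1689.5

At the optimum: land uses 199 of 199 (binding); water uses 65 of 65 (binding).
The binding rows give the dual system: 5·y_land + 1·y_water = 38.5 and 3·y_land + 2·y_water = 31.5.
→ y_land = 6.5 and y_water = 6.
Δz = y_water·Δb = 6 × (1) = 6, so new z* = 1683.5 + 6 = 1689.5.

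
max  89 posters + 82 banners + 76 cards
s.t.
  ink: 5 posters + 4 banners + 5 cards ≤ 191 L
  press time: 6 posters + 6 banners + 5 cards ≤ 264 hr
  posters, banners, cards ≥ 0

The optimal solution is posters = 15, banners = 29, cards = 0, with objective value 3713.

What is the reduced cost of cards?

-4

At the optimum: ink uses 191 of 191 (binding); press time uses 264 of 264 (binding).
Dual feasibility on the basic columns requires 5·y_ink + 6·y_press time = 89, 4·y_ink + 6·y_press time = 82.
This yields shadow prices y_ink = 7, y_press time = 9.
Reduced cost of cards: c₃ − yᵀa₃ = 76 − (7·5 + 9·5) = 76 − 80 = -4.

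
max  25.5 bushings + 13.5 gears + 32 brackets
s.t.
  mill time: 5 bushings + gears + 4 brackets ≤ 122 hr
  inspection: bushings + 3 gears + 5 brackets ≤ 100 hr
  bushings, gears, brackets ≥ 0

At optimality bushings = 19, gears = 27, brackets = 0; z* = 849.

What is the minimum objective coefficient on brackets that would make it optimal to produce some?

Both mill time and inspection are binding at x*.
Dual feasibility on the basic columns requires 5·y_mill time + 1·y_inspection = 25.5, 1·y_mill time + 3·y_inspection = 13.5.
→ y_mill time = 4.5 and y_inspection = 3.
brackets enters the basis when its profit ≥ yᵀa₃ = 4.5·4 + 3·5 = 33.

33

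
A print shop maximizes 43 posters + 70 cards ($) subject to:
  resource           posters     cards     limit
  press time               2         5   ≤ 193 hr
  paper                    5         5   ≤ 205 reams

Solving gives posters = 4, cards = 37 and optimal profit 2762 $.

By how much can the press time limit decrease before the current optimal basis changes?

Binding constraints: press time, paper. The basis is B = [[2,5],[5,5]] with det -15.
Per unit decrease in press time, x* moves by d = (0.3333, -0.3333).
The basis stays optimal until cards reaches 0; allowable decrease = 111 hr.

111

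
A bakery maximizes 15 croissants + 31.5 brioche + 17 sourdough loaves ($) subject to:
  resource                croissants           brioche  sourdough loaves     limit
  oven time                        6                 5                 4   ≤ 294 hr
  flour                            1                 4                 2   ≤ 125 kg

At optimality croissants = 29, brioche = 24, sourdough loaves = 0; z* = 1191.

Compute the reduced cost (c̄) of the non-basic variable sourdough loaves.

At the optimum: oven time uses 294 of 294 (binding); flour uses 125 of 125 (binding).
The binding rows give the dual system: 6·y_oven time + 1·y_flour = 15 and 5·y_oven time + 4·y_flour = 31.5.
Solving: y_oven time = 1.5, y_flour = 6.
Reduced cost of sourdough loaves: c₃ − yᵀa₃ = 17 − (1.5·4 + 6·2) = 17 − 18 = -1.

-1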